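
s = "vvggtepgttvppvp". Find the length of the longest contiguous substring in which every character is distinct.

add v: [v] len 1
add v (repeat v, move left end past it): [v] len 1
add g: [v, g] len 2
add g (repeat g, move left end past it): [g] len 1
add t: [g, t] len 2
add e: [g, t, e] len 3
add p: [g, t, e, p] len 4
add g (repeat g, move left end past it): [t, e, p, g] len 4
add t (repeat t, move left end past it): [e, p, g, t] len 4
add t (repeat t, move left end past it): [t] len 1
add v: [t, v] len 2
add p: [t, v, p] len 3
add p (repeat p, move left end past it): [p] len 1
add v: [p, v] len 2
add p (repeat p, move left end past it): [v, p] len 2
Longest all-distinct length: 4.

4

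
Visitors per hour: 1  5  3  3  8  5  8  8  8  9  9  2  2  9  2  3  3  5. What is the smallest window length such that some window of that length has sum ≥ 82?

add 1: running sum 1 < 82
add 5: running sum 6 < 82
add 3: running sum 9 < 82
add 3: running sum 12 < 82
add 8: running sum 20 < 82
add 5: running sum 25 < 82
add 8: running sum 33 < 82
add 8: running sum 41 < 82
add 8: running sum 49 < 82
add 9: running sum 58 < 82
add 9: running sum 67 < 82
add 2: running sum 69 < 82
add 2: running sum 71 < 82
add 9: running sum 80 < 82
add 2: shortest ending here [1, 5, 3, 3, 8, 5, 8, 8, 8, 9, 9, 2, 2, 9, 2] sum 82, len 15
add 3: shortest ending here [5, 3, 3, 8, 5, 8, 8, 8, 9, 9, 2, 2, 9, 2, 3] sum 84, len 15
add 3: shortest ending here [3, 3, 8, 5, 8, 8, 8, 9, 9, 2, 2, 9, 2, 3, 3] sum 82, len 15
add 5: shortest ending here [3, 8, 5, 8, 8, 8, 9, 9, 2, 2, 9, 2, 3, 3, 5] sum 84, len 15
Shortest qualifying length: 15.

15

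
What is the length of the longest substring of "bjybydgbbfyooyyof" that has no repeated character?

add b: [b] len 1
add j: [b, j] len 2
add y: [b, j, y] len 3
add b (repeat b, move left end past it): [j, y, b] len 3
add y (repeat y, move left end past it): [b, y] len 2
add d: [b, y, d] len 3
add g: [b, y, d, g] len 4
add b (repeat b, move left end past it): [y, d, g, b] len 4
add b (repeat b, move left end past it): [b] len 1
add f: [b, f] len 2
add y: [b, f, y] len 3
add o: [b, f, y, o] len 4
add o (repeat o, move left end past it): [o] len 1
add y: [o, y] len 2
add y (repeat y, move left end past it): [y] len 1
add o: [y, o] len 2
add f: [y, o, f] len 3
Longest all-distinct length: 4.

4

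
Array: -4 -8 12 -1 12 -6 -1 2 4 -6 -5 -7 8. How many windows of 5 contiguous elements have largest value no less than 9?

(-4, -8, 12, -1, 12) → max 12  ≥ 9 ✓
(-8, 12, -1, 12, -6) → max 12  ≥ 9 ✓
(12, -1, 12, -6, -1) → max 12  ≥ 9 ✓
(-1, 12, -6, -1, 2) → max 12  ≥ 9 ✓
(12, -6, -1, 2, 4) → max 12  ≥ 9 ✓
(-6, -1, 2, 4, -6) → max 4
(-1, 2, 4, -6, -5) → max 4
(2, 4, -6, -5, -7) → max 4
(4, -6, -5, -7, 8) → max 8
5 windows satisfy the condition.

5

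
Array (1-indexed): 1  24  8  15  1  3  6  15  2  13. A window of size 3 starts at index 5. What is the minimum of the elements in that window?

1

Elements at indices 5..7: 1, 3, 6
min(1, 3, 6) = 1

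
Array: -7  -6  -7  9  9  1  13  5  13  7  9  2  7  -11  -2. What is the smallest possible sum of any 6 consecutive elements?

-1

-7 -6 -7 9 9 1 → sum -1
-6 -7 9 9 1 13 → sum 19
-7 9 9 1 13 5 → sum 30
9 9 1 13 5 13 → sum 50
9 1 13 5 13 7 → sum 48
1 13 5 13 7 9 → sum 48
13 5 13 7 9 2 → sum 49
5 13 7 9 2 7 → sum 43
13 7 9 2 7 -11 → sum 27
7 9 2 7 -11 -2 → sum 12
Smallest of these is -1.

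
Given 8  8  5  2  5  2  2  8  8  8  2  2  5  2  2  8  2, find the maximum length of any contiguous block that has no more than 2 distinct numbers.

7

[8] 1 distinct, len 1
[8, 8] 1 distinct, len 2
[8, 8, 5] 2 distinct, len 3
[5, 2] 2 distinct, len 2
[5, 2, 5] 2 distinct, len 3
[5, 2, 5, 2] 2 distinct, len 4
[5, 2, 5, 2, 2] 2 distinct, len 5
[2, 2, 8] 2 distinct, len 3
[2, 2, 8, 8] 2 distinct, len 4
[2, 2, 8, 8, 8] 2 distinct, len 5
[2, 2, 8, 8, 8, 2] 2 distinct, len 6
[2, 2, 8, 8, 8, 2, 2] 2 distinct, len 7
[2, 2, 5] 2 distinct, len 3
[2, 2, 5, 2] 2 distinct, len 4
[2, 2, 5, 2, 2] 2 distinct, len 5
[2, 2, 8] 2 distinct, len 3
[2, 2, 8, 2] 2 distinct, len 4
Longest length with ≤2 distinct: 7.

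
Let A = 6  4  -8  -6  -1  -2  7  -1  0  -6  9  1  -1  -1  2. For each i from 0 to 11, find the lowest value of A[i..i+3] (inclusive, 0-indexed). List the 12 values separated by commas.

[6, 4, -8, -6] → min -8
[4, -8, -6, -1] → min -8
[-8, -6, -1, -2] → min -8
[-6, -1, -2, 7] → min -6
[-1, -2, 7, -1] → min -2
[-2, 7, -1, 0] → min -2
[7, -1, 0, -6] → min -6
[-1, 0, -6, 9] → min -6
[0, -6, 9, 1] → min -6
[-6, 9, 1, -1] → min -6
[9, 1, -1, -1] → min -1
[1, -1, -1, 2] → min -1

-8, -8, -8, -6, -2, -2, -6, -6, -6, -6, -1, -1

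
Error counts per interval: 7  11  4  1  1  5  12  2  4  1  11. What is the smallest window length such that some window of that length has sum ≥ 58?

11

add 7: running sum 7 < 58
add 11: running sum 18 < 58
add 4: running sum 22 < 58
add 1: running sum 23 < 58
add 1: running sum 24 < 58
add 5: running sum 29 < 58
add 12: running sum 41 < 58
add 2: running sum 43 < 58
add 4: running sum 47 < 58
add 1: running sum 48 < 58
add 11: shortest ending here [7, 11, 4, 1, 1, 5, 12, 2, 4, 1, 11] sum 59, len 11
Shortest qualifying length: 11.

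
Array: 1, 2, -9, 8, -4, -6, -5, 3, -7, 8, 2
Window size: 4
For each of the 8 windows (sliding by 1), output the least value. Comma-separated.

-9, -9, -9, -6, -6, -7, -7, -7

Sliding a size-4 window across the 11 values:
[1, 2, -9, 8] → min -9
[2, -9, 8, -4] → min -9
[-9, 8, -4, -6] → min -9
[8, -4, -6, -5] → min -6
[-4, -6, -5, 3] → min -6
[-6, -5, 3, -7] → min -7
[-5, 3, -7, 8] → min -7
[3, -7, 8, 2] → min -7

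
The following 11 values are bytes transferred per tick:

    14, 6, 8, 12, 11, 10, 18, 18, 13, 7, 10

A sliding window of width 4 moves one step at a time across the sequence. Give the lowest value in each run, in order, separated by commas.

6, 6, 8, 10, 10, 10, 7, 7

Sliding a size-4 window across the 11 values:
[14, 6, 8, 12] → min 6
[6, 8, 12, 11] → min 6
[8, 12, 11, 10] → min 8
[12, 11, 10, 18] → min 10
[11, 10, 18, 18] → min 10
[10, 18, 18, 13] → min 10
[18, 18, 13, 7] → min 7
[18, 13, 7, 10] → min 7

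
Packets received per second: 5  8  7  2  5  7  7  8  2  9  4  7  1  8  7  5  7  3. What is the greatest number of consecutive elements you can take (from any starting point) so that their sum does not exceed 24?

add 5: [5] sum 5, len 1
add 8: [5, 8] sum 13, len 2
add 7: [5, 8, 7] sum 20, len 3
add 2: [5, 8, 7, 2] sum 22, len 4
add 5: [8, 7, 2, 5] sum 22, len 4
add 7: [7, 2, 5, 7] sum 21, len 4
add 7: [2, 5, 7, 7] sum 21, len 4
add 8: [7, 7, 8] sum 22, len 3
add 2: [7, 7, 8, 2] sum 24, len 4
add 9: [8, 2, 9] sum 19, len 3
add 4: [8, 2, 9, 4] sum 23, len 4
add 7: [2, 9, 4, 7] sum 22, len 4
add 1: [2, 9, 4, 7, 1] sum 23, len 5
add 8: [4, 7, 1, 8] sum 20, len 4
add 7: [7, 1, 8, 7] sum 23, len 4
add 5: [1, 8, 7, 5] sum 21, len 4
add 7: [7, 5, 7] sum 19, len 3
add 3: [7, 5, 7, 3] sum 22, len 4
Longest length seen: 5.

5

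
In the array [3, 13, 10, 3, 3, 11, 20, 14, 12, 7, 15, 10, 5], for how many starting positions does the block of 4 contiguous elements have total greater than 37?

(3, 13, 10, 3) → sum 29
(13, 10, 3, 3) → sum 29
(10, 3, 3, 11) → sum 27
(3, 3, 11, 20) → sum 37
(3, 11, 20, 14) → sum 48  > 37 ✓
(11, 20, 14, 12) → sum 57  > 37 ✓
(20, 14, 12, 7) → sum 53  > 37 ✓
(14, 12, 7, 15) → sum 48  > 37 ✓
(12, 7, 15, 10) → sum 44  > 37 ✓
(7, 15, 10, 5) → sum 37
5 windows satisfy the condition.

5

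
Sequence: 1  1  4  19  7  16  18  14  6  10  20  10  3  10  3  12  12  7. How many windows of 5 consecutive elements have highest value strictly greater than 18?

[1, 1, 4, 19, 7] → max 19  > 18 ✓
[1, 4, 19, 7, 16] → max 19  > 18 ✓
[4, 19, 7, 16, 18] → max 19  > 18 ✓
[19, 7, 16, 18, 14] → max 19  > 18 ✓
[7, 16, 18, 14, 6] → max 18
[16, 18, 14, 6, 10] → max 18
[18, 14, 6, 10, 20] → max 20  > 18 ✓
[14, 6, 10, 20, 10] → max 20  > 18 ✓
[6, 10, 20, 10, 3] → max 20  > 18 ✓
[10, 20, 10, 3, 10] → max 20  > 18 ✓
[20, 10, 3, 10, 3] → max 20  > 18 ✓
[10, 3, 10, 3, 12] → max 12
[3, 10, 3, 12, 12] → max 12
[10, 3, 12, 12, 7] → max 12
9 windows satisfy the condition.

9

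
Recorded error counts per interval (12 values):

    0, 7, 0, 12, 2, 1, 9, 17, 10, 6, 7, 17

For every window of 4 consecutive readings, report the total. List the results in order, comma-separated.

0 7 0 12 → sum 19
7 0 12 2 → sum 21
0 12 2 1 → sum 15
12 2 1 9 → sum 24
2 1 9 17 → sum 29
1 9 17 10 → sum 37
9 17 10 6 → sum 42
17 10 6 7 → sum 40
10 6 7 17 → sum 40

19, 21, 15, 24, 29, 37, 42, 40, 40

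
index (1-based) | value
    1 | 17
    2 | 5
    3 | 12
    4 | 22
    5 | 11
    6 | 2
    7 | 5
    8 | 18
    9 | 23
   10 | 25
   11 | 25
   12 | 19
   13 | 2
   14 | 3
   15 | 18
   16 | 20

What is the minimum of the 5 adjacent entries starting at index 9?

2

Elements at indices 9..13: 23, 25, 25, 19, 2
min(23, 25, 25, 19, 2) = 2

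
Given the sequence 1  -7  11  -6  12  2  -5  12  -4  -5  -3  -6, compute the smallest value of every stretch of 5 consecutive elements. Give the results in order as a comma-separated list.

-7, -7, -6, -6, -5, -5, -5, -6

[1, -7, 11, -6, 12] → min -7
[-7, 11, -6, 12, 2] → min -7
[11, -6, 12, 2, -5] → min -6
[-6, 12, 2, -5, 12] → min -6
[12, 2, -5, 12, -4] → min -5
[2, -5, 12, -4, -5] → min -5
[-5, 12, -4, -5, -3] → min -5
[12, -4, -5, -3, -6] → min -6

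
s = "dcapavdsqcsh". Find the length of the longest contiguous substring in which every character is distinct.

[d] len 1
[d, c] len 2
[d, c, a] len 3
[d, c, a, p] len 4
[p, a] len 2
[p, a, v] len 3
[p, a, v, d] len 4
[p, a, v, d, s] len 5
[p, a, v, d, s, q] len 6
[p, a, v, d, s, q, c] len 7
[q, c, s] len 3
[q, c, s, h] len 4
Longest all-distinct length: 7.

7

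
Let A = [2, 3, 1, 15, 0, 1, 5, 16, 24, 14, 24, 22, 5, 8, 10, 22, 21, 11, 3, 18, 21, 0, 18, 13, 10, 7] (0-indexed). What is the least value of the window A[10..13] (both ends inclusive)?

Elements at indices 10..13: 24, 22, 5, 8
min(24, 22, 5, 8) = 5

5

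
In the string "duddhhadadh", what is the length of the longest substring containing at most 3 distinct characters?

9

Extend right; when distinct count exceeds 3, shrink from the left:
add d: window [d] (1 distinct), len 1
add u: window [d, u] (2 distinct), len 2
add d: window [d, u, d] (2 distinct), len 3
add d: window [d, u, d, d] (2 distinct), len 4
add h: window [d, u, d, d, h] (3 distinct), len 5
add h: window [d, u, d, d, h, h] (3 distinct), len 6
add a: window [d, d, h, h, a] (3 distinct), len 5
add d: window [d, d, h, h, a, d] (3 distinct), len 6
add a: window [d, d, h, h, a, d, a] (3 distinct), len 7
add d: window [d, d, h, h, a, d, a, d] (3 distinct), len 8
add h: window [d, d, h, h, a, d, a, d, h] (3 distinct), len 9
Longest length with ≤3 distinct: 9.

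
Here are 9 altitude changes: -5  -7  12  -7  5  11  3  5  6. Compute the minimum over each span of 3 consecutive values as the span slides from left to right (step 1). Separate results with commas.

-7, -7, -7, -7, 3, 3, 3

[-5, -7, 12] → min -7
[-7, 12, -7] → min -7
[12, -7, 5] → min -7
[-7, 5, 11] → min -7
[5, 11, 3] → min 3
[11, 3, 5] → min 3
[3, 5, 6] → min 3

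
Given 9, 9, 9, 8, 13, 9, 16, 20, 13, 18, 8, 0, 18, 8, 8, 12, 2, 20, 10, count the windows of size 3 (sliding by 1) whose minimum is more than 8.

5

(9, 9, 9) → min 9  > 8 ✓
(9, 9, 8) → min 8
(9, 8, 13) → min 8
(8, 13, 9) → min 8
(13, 9, 16) → min 9  > 8 ✓
(9, 16, 20) → min 9  > 8 ✓
(16, 20, 13) → min 13  > 8 ✓
(20, 13, 18) → min 13  > 8 ✓
(13, 18, 8) → min 8
(18, 8, 0) → min 0
(8, 0, 18) → min 0
(0, 18, 8) → min 0
(18, 8, 8) → min 8
(8, 8, 12) → min 8
(8, 12, 2) → min 2
(12, 2, 20) → min 2
(2, 20, 10) → min 2
5 windows satisfy the condition.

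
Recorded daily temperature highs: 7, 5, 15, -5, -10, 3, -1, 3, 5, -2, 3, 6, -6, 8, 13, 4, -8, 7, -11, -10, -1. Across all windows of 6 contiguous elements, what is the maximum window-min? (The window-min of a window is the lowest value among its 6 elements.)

-2

Window mins for each of the 16 positions:
[7, 5, 15, -5, -10, 3] → min -10
[5, 15, -5, -10, 3, -1] → min -10
[15, -5, -10, 3, -1, 3] → min -10
[-5, -10, 3, -1, 3, 5] → min -10
[-10, 3, -1, 3, 5, -2] → min -10
[3, -1, 3, 5, -2, 3] → min -2
[-1, 3, 5, -2, 3, 6] → min -2
[3, 5, -2, 3, 6, -6] → min -6
[5, -2, 3, 6, -6, 8] → min -6
[-2, 3, 6, -6, 8, 13] → min -6
[3, 6, -6, 8, 13, 4] → min -6
[6, -6, 8, 13, 4, -8] → min -8
[-6, 8, 13, 4, -8, 7] → min -8
[8, 13, 4, -8, 7, -11] → min -11
[13, 4, -8, 7, -11, -10] → min -11
[4, -8, 7, -11, -10, -1] → min -11
Maximum of these is -2.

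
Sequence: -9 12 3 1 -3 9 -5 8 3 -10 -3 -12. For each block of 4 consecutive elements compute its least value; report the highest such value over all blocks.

-3

Each size-4 window and its min:
(-9, 12, 3, 1) → min -9
(12, 3, 1, -3) → min -3
(3, 1, -3, 9) → min -3
(1, -3, 9, -5) → min -5
(-3, 9, -5, 8) → min -5
(9, -5, 8, 3) → min -5
(-5, 8, 3, -10) → min -10
(8, 3, -10, -3) → min -10
(3, -10, -3, -12) → min -12
Highest of these is -3.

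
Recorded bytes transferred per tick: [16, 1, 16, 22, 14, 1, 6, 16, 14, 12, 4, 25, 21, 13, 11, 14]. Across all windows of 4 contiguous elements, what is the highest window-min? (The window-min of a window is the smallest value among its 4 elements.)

Window mins for each of the 13 positions:
16 1 16 22 → min 1
1 16 22 14 → min 1
16 22 14 1 → min 1
22 14 1 6 → min 1
14 1 6 16 → min 1
1 6 16 14 → min 1
6 16 14 12 → min 6
16 14 12 4 → min 4
14 12 4 25 → min 4
12 4 25 21 → min 4
4 25 21 13 → min 4
25 21 13 11 → min 11
21 13 11 14 → min 11
Highest of these is 11.

11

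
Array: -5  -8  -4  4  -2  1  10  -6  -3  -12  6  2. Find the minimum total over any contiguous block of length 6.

[-5, -8, -4, 4, -2, 1] → sum -14
[-8, -4, 4, -2, 1, 10] → sum 1
[-4, 4, -2, 1, 10, -6] → sum 3
[4, -2, 1, 10, -6, -3] → sum 4
[-2, 1, 10, -6, -3, -12] → sum -12
[1, 10, -6, -3, -12, 6] → sum -4
[10, -6, -3, -12, 6, 2] → sum -3
Minimum of these is -14.

-14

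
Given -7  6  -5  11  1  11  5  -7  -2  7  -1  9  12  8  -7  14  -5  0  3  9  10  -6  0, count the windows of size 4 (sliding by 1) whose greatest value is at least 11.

13

(-7, 6, -5, 11) → max 11  ≥ 11 ✓
(6, -5, 11, 1) → max 11  ≥ 11 ✓
(-5, 11, 1, 11) → max 11  ≥ 11 ✓
(11, 1, 11, 5) → max 11  ≥ 11 ✓
(1, 11, 5, -7) → max 11  ≥ 11 ✓
(11, 5, -7, -2) → max 11  ≥ 11 ✓
(5, -7, -2, 7) → max 7
(-7, -2, 7, -1) → max 7
(-2, 7, -1, 9) → max 9
(7, -1, 9, 12) → max 12  ≥ 11 ✓
(-1, 9, 12, 8) → max 12  ≥ 11 ✓
(9, 12, 8, -7) → max 12  ≥ 11 ✓
(12, 8, -7, 14) → max 14  ≥ 11 ✓
(8, -7, 14, -5) → max 14  ≥ 11 ✓
(-7, 14, -5, 0) → max 14  ≥ 11 ✓
(14, -5, 0, 3) → max 14  ≥ 11 ✓
(-5, 0, 3, 9) → max 9
(0, 3, 9, 10) → max 10
(3, 9, 10, -6) → max 10
(9, 10, -6, 0) → max 10
13 windows satisfy the condition.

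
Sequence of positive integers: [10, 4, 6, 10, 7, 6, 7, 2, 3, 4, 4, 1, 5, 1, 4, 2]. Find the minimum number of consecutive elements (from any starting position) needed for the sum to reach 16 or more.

add 10: running sum 10 < 16
add 4: running sum 14 < 16
end 2: [10, 4, 6] sum 20, len 3
end 3: [6, 10] sum 16, len 2
end 4: [10, 7] sum 17, len 2
end 5: [10, 7, 6] sum 23, len 3
end 6: [7, 6, 7] sum 20, len 3
end 7: [7, 6, 7, 2] sum 22, len 4
end 8: [6, 7, 2, 3] sum 18, len 4
end 9: [7, 2, 3, 4] sum 16, len 4
end 10: [7, 2, 3, 4, 4] sum 20, len 5
end 11: [7, 2, 3, 4, 4, 1] sum 21, len 6
end 12: [3, 4, 4, 1, 5] sum 17, len 5
end 13: [3, 4, 4, 1, 5, 1] sum 18, len 6
end 14: [4, 4, 1, 5, 1, 4] sum 19, len 6
end 15: [4, 1, 5, 1, 4, 2] sum 17, len 6
Shortest qualifying length: 2.

2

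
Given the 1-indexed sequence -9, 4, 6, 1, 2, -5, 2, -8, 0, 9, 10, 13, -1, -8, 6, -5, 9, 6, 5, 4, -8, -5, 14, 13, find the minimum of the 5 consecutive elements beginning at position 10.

-8

Elements at indices 10..14: 9, 10, 13, -1, -8
min(9, 10, 13, -1, -8) = -8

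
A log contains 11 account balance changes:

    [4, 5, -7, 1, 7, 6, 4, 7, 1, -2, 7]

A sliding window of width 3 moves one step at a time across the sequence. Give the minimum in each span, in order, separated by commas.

-7, -7, -7, 1, 4, 4, 1, -2, -2

Sliding a size-3 window across the 11 values:
(4, 5, -7) → min -7
(5, -7, 1) → min -7
(-7, 1, 7) → min -7
(1, 7, 6) → min 1
(7, 6, 4) → min 4
(6, 4, 7) → min 4
(4, 7, 1) → min 1
(7, 1, -2) → min -2
(1, -2, 7) → min -2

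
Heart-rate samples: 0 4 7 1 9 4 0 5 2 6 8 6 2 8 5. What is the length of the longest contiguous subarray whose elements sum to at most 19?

[0] sum 0 len 1
[0, 4] sum 4 len 2
[0, 4, 7] sum 11 len 3
[0, 4, 7, 1] sum 12 len 4
[7, 1, 9] sum 17 len 3
[1, 9, 4] sum 14 len 3
[1, 9, 4, 0] sum 14 len 4
[1, 9, 4, 0, 5] sum 19 len 5
[4, 0, 5, 2] sum 11 len 4
[4, 0, 5, 2, 6] sum 17 len 5
[2, 6, 8] sum 16 len 3
[8, 6] sum 14 len 2
[8, 6, 2] sum 16 len 3
[6, 2, 8] sum 16 len 3
[2, 8, 5] sum 15 len 3
Longest length seen: 5.

5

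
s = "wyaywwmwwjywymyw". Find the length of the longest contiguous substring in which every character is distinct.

[w] len 1
[w, y] len 2
[w, y, a] len 3
[a, y] len 2
[a, y, w] len 3
[w] len 1
[w, m] len 2
[m, w] len 2
[w] len 1
[w, j] len 2
[w, j, y] len 3
[j, y, w] len 3
[w, y] len 2
[w, y, m] len 3
[m, y] len 2
[m, y, w] len 3
Longest all-distinct length: 3.

3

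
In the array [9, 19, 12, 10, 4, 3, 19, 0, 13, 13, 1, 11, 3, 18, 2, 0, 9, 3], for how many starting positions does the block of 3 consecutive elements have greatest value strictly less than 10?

(9, 19, 12) → max 19
(19, 12, 10) → max 19
(12, 10, 4) → max 12
(10, 4, 3) → max 10
(4, 3, 19) → max 19
(3, 19, 0) → max 19
(19, 0, 13) → max 19
(0, 13, 13) → max 13
(13, 13, 1) → max 13
(13, 1, 11) → max 13
(1, 11, 3) → max 11
(11, 3, 18) → max 18
(3, 18, 2) → max 18
(18, 2, 0) → max 18
(2, 0, 9) → max 9  < 10 ✓
(0, 9, 3) → max 9  < 10 ✓
2 windows satisfy the condition.

2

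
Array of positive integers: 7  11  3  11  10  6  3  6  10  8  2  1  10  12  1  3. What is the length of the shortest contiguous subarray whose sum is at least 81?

Extend right; whenever the sum reaches 81, record the length and shrink from the left:
add 7: running sum 7 < 81
add 11: running sum 18 < 81
add 3: running sum 21 < 81
add 11: running sum 32 < 81
add 10: running sum 42 < 81
add 6: running sum 48 < 81
add 3: running sum 51 < 81
add 6: running sum 57 < 81
add 10: running sum 67 < 81
add 8: running sum 75 < 81
add 2: running sum 77 < 81
add 1: running sum 78 < 81
end 12: [11, 3, 11, 10, 6, 3, 6, 10, 8, 2, 1, 10] sum 81, len 12
end 13: [3, 11, 10, 6, 3, 6, 10, 8, 2, 1, 10, 12] sum 82, len 12
end 14: [3, 11, 10, 6, 3, 6, 10, 8, 2, 1, 10, 12, 1] sum 83, len 13
end 15: [11, 10, 6, 3, 6, 10, 8, 2, 1, 10, 12, 1, 3] sum 83, len 13
Shortest qualifying length: 12.

12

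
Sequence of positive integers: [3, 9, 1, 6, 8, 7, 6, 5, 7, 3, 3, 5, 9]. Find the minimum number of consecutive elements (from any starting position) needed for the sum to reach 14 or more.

2

add 3: running sum 3 < 14
add 9: running sum 12 < 14
add 1: running sum 13 < 14
add 6: shortest ending here [9, 1, 6] sum 16, len 3
add 8: shortest ending here [6, 8] sum 14, len 2
add 7: shortest ending here [8, 7] sum 15, len 2
add 6: shortest ending here [8, 7, 6] sum 21, len 3
add 5: shortest ending here [7, 6, 5] sum 18, len 3
add 7: shortest ending here [6, 5, 7] sum 18, len 3
add 3: shortest ending here [5, 7, 3] sum 15, len 3
add 3: shortest ending here [5, 7, 3, 3] sum 18, len 4
add 5: shortest ending here [7, 3, 3, 5] sum 18, len 4
add 9: shortest ending here [5, 9] sum 14, len 2
Shortest qualifying length: 2.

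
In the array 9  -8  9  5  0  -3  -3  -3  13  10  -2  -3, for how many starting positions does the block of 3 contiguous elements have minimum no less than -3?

9 -8 9 → min -8
-8 9 5 → min -8
9 5 0 → min 0  ≥ -3 ✓
5 0 -3 → min -3  ≥ -3 ✓
0 -3 -3 → min -3  ≥ -3 ✓
-3 -3 -3 → min -3  ≥ -3 ✓
-3 -3 13 → min -3  ≥ -3 ✓
-3 13 10 → min -3  ≥ -3 ✓
13 10 -2 → min -2  ≥ -3 ✓
10 -2 -3 → min -3  ≥ -3 ✓
8 windows satisfy the condition.

8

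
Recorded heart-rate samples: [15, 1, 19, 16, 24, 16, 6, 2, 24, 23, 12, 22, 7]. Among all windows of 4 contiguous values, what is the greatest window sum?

(15, 1, 19, 16) → sum 51
(1, 19, 16, 24) → sum 60
(19, 16, 24, 16) → sum 75
(16, 24, 16, 6) → sum 62
(24, 16, 6, 2) → sum 48
(16, 6, 2, 24) → sum 48
(6, 2, 24, 23) → sum 55
(2, 24, 23, 12) → sum 61
(24, 23, 12, 22) → sum 81
(23, 12, 22, 7) → sum 64
Greatest of these is 81.

81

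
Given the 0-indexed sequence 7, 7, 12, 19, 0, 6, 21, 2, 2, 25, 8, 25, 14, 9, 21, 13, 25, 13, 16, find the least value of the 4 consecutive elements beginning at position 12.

9

Elements at indices 12..15: 14, 9, 21, 13
min(14, 9, 21, 13) = 9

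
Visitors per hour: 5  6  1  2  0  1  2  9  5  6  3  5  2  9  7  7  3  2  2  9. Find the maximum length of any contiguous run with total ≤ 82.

19

[5] sum 5 len 1
[5, 6] sum 11 len 2
[5, 6, 1] sum 12 len 3
[5, 6, 1, 2] sum 14 len 4
[5, 6, 1, 2, 0] sum 14 len 5
[5, 6, 1, 2, 0, 1] sum 15 len 6
[5, 6, 1, 2, 0, 1, 2] sum 17 len 7
[5, 6, 1, 2, 0, 1, 2, 9] sum 26 len 8
[5, 6, 1, 2, 0, 1, 2, 9, 5] sum 31 len 9
[5, 6, 1, 2, 0, 1, 2, 9, 5, 6] sum 37 len 10
[5, 6, 1, 2, 0, 1, 2, 9, 5, 6, 3] sum 40 len 11
[5, 6, 1, 2, 0, 1, 2, 9, 5, 6, 3, 5] sum 45 len 12
[5, 6, 1, 2, 0, 1, 2, 9, 5, 6, 3, 5, 2] sum 47 len 13
[5, 6, 1, 2, 0, 1, 2, 9, 5, 6, 3, 5, 2, 9] sum 56 len 14
[5, 6, 1, 2, 0, 1, 2, 9, 5, 6, 3, 5, 2, 9, 7] sum 63 len 15
[5, 6, 1, 2, 0, 1, 2, 9, 5, 6, 3, 5, 2, 9, 7, 7] sum 70 len 16
[5, 6, 1, 2, 0, 1, 2, 9, 5, 6, 3, 5, 2, 9, 7, 7, 3] sum 73 len 17
[5, 6, 1, 2, 0, 1, 2, 9, 5, 6, 3, 5, 2, 9, 7, 7, 3, 2] sum 75 len 18
[5, 6, 1, 2, 0, 1, 2, 9, 5, 6, 3, 5, 2, 9, 7, 7, 3, 2, 2] sum 77 len 19
[6, 1, 2, 0, 1, 2, 9, 5, 6, 3, 5, 2, 9, 7, 7, 3, 2, 2, 9] sum 81 len 19
Longest length seen: 19.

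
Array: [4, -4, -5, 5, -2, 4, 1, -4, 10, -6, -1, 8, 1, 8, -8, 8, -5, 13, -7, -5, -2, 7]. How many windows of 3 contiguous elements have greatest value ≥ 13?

[4, -4, -5] → max 4
[-4, -5, 5] → max 5
[-5, 5, -2] → max 5
[5, -2, 4] → max 5
[-2, 4, 1] → max 4
[4, 1, -4] → max 4
[1, -4, 10] → max 10
[-4, 10, -6] → max 10
[10, -6, -1] → max 10
[-6, -1, 8] → max 8
[-1, 8, 1] → max 8
[8, 1, 8] → max 8
[1, 8, -8] → max 8
[8, -8, 8] → max 8
[-8, 8, -5] → max 8
[8, -5, 13] → max 13  ≥ 13 ✓
[-5, 13, -7] → max 13  ≥ 13 ✓
[13, -7, -5] → max 13  ≥ 13 ✓
[-7, -5, -2] → max -2
[-5, -2, 7] → max 7
3 windows satisfy the condition.

3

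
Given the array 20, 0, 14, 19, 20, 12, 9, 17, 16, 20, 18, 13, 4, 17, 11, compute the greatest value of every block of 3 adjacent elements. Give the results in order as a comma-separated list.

20, 19, 20, 20, 20, 17, 17, 20, 20, 20, 18, 17, 17

(20, 0, 14) → max 20
(0, 14, 19) → max 19
(14, 19, 20) → max 20
(19, 20, 12) → max 20
(20, 12, 9) → max 20
(12, 9, 17) → max 17
(9, 17, 16) → max 17
(17, 16, 20) → max 20
(16, 20, 18) → max 20
(20, 18, 13) → max 20
(18, 13, 4) → max 18
(13, 4, 17) → max 17
(4, 17, 11) → max 17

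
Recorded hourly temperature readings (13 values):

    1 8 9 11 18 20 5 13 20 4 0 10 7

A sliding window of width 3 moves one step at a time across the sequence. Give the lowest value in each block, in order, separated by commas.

1 8 9 → min 1
8 9 11 → min 8
9 11 18 → min 9
11 18 20 → min 11
18 20 5 → min 5
20 5 13 → min 5
5 13 20 → min 5
13 20 4 → min 4
20 4 0 → min 0
4 0 10 → min 0
0 10 7 → min 0

1, 8, 9, 11, 5, 5, 5, 4, 0, 0, 0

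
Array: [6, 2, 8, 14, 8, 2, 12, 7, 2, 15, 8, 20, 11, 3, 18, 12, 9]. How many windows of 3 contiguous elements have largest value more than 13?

11

(6, 2, 8) → max 8
(2, 8, 14) → max 14  > 13 ✓
(8, 14, 8) → max 14  > 13 ✓
(14, 8, 2) → max 14  > 13 ✓
(8, 2, 12) → max 12
(2, 12, 7) → max 12
(12, 7, 2) → max 12
(7, 2, 15) → max 15  > 13 ✓
(2, 15, 8) → max 15  > 13 ✓
(15, 8, 20) → max 20  > 13 ✓
(8, 20, 11) → max 20  > 13 ✓
(20, 11, 3) → max 20  > 13 ✓
(11, 3, 18) → max 18  > 13 ✓
(3, 18, 12) → max 18  > 13 ✓
(18, 12, 9) → max 18  > 13 ✓
11 windows satisfy the condition.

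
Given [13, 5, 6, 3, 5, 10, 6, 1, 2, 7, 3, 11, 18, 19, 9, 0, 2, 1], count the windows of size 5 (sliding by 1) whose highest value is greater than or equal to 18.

6

[13, 5, 6, 3, 5] → max 13
[5, 6, 3, 5, 10] → max 10
[6, 3, 5, 10, 6] → max 10
[3, 5, 10, 6, 1] → max 10
[5, 10, 6, 1, 2] → max 10
[10, 6, 1, 2, 7] → max 10
[6, 1, 2, 7, 3] → max 7
[1, 2, 7, 3, 11] → max 11
[2, 7, 3, 11, 18] → max 18  ≥ 18 ✓
[7, 3, 11, 18, 19] → max 19  ≥ 18 ✓
[3, 11, 18, 19, 9] → max 19  ≥ 18 ✓
[11, 18, 19, 9, 0] → max 19  ≥ 18 ✓
[18, 19, 9, 0, 2] → max 19  ≥ 18 ✓
[19, 9, 0, 2, 1] → max 19  ≥ 18 ✓
6 windows satisfy the condition.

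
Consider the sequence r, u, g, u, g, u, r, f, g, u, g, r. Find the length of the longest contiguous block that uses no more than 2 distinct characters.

5

[r] 1 distinct, len 1
[r, u] 2 distinct, len 2
[u, g] 2 distinct, len 2
[u, g, u] 2 distinct, len 3
[u, g, u, g] 2 distinct, len 4
[u, g, u, g, u] 2 distinct, len 5
[u, r] 2 distinct, len 2
[r, f] 2 distinct, len 2
[f, g] 2 distinct, len 2
[g, u] 2 distinct, len 2
[g, u, g] 2 distinct, len 3
[g, r] 2 distinct, len 2
Longest length with ≤2 distinct: 5.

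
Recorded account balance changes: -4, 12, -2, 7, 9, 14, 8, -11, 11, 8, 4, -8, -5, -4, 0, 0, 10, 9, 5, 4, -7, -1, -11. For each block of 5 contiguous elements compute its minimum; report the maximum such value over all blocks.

0

-4 12 -2 7 9 → min -4
12 -2 7 9 14 → min -2
-2 7 9 14 8 → min -2
7 9 14 8 -11 → min -11
9 14 8 -11 11 → min -11
14 8 -11 11 8 → min -11
8 -11 11 8 4 → min -11
-11 11 8 4 -8 → min -11
11 8 4 -8 -5 → min -8
8 4 -8 -5 -4 → min -8
4 -8 -5 -4 0 → min -8
-8 -5 -4 0 0 → min -8
-5 -4 0 0 10 → min -5
-4 0 0 10 9 → min -4
0 0 10 9 5 → min 0
0 10 9 5 4 → min 0
10 9 5 4 -7 → min -7
9 5 4 -7 -1 → min -7
5 4 -7 -1 -11 → min -11
Maximum of these is 0.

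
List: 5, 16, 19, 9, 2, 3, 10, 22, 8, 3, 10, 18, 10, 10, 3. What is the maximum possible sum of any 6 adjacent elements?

71

5 16 19 9 2 3 → sum 54
16 19 9 2 3 10 → sum 59
19 9 2 3 10 22 → sum 65
9 2 3 10 22 8 → sum 54
2 3 10 22 8 3 → sum 48
3 10 22 8 3 10 → sum 56
10 22 8 3 10 18 → sum 71
22 8 3 10 18 10 → sum 71
8 3 10 18 10 10 → sum 59
3 10 18 10 10 3 → sum 54
Maximum of these is 71.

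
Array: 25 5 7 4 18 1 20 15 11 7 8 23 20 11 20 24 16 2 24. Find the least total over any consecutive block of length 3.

25 5 7 → sum 37
5 7 4 → sum 16
7 4 18 → sum 29
4 18 1 → sum 23
18 1 20 → sum 39
1 20 15 → sum 36
20 15 11 → sum 46
15 11 7 → sum 33
11 7 8 → sum 26
7 8 23 → sum 38
8 23 20 → sum 51
23 20 11 → sum 54
20 11 20 → sum 51
11 20 24 → sum 55
20 24 16 → sum 60
24 16 2 → sum 42
16 2 24 → sum 42
Least of these is 16.

16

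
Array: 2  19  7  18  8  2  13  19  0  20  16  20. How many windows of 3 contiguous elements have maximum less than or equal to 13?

2 19 7 → max 19
19 7 18 → max 19
7 18 8 → max 18
18 8 2 → max 18
8 2 13 → max 13  ≤ 13 ✓
2 13 19 → max 19
13 19 0 → max 19
19 0 20 → max 20
0 20 16 → max 20
20 16 20 → max 20
1 window satisfy the condition.

1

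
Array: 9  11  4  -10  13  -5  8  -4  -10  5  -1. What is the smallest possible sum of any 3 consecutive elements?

[9, 11, 4] → sum 24
[11, 4, -10] → sum 5
[4, -10, 13] → sum 7
[-10, 13, -5] → sum -2
[13, -5, 8] → sum 16
[-5, 8, -4] → sum -1
[8, -4, -10] → sum -6
[-4, -10, 5] → sum -9
[-10, 5, -1] → sum -6
Smallest of these is -9.

-9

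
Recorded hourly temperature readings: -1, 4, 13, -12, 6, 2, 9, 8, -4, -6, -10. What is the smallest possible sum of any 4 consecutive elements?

-12

-1 4 13 -12 → sum 4
4 13 -12 6 → sum 11
13 -12 6 2 → sum 9
-12 6 2 9 → sum 5
6 2 9 8 → sum 25
2 9 8 -4 → sum 15
9 8 -4 -6 → sum 7
8 -4 -6 -10 → sum -12
Smallest of these is -12.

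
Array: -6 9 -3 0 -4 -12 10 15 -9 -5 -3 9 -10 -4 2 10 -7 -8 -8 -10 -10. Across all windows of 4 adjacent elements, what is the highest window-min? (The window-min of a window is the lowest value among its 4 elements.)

-4

(-6, 9, -3, 0) → min -6
(9, -3, 0, -4) → min -4
(-3, 0, -4, -12) → min -12
(0, -4, -12, 10) → min -12
(-4, -12, 10, 15) → min -12
(-12, 10, 15, -9) → min -12
(10, 15, -9, -5) → min -9
(15, -9, -5, -3) → min -9
(-9, -5, -3, 9) → min -9
(-5, -3, 9, -10) → min -10
(-3, 9, -10, -4) → min -10
(9, -10, -4, 2) → min -10
(-10, -4, 2, 10) → min -10
(-4, 2, 10, -7) → min -7
(2, 10, -7, -8) → min -8
(10, -7, -8, -8) → min -8
(-7, -8, -8, -10) → min -10
(-8, -8, -10, -10) → min -10
Highest of these is -4.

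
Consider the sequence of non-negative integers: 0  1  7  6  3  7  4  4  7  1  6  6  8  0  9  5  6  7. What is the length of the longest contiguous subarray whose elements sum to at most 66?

14

[0] sum 0 len 1
[0, 1] sum 1 len 2
[0, 1, 7] sum 8 len 3
[0, 1, 7, 6] sum 14 len 4
[0, 1, 7, 6, 3] sum 17 len 5
[0, 1, 7, 6, 3, 7] sum 24 len 6
[0, 1, 7, 6, 3, 7, 4] sum 28 len 7
[0, 1, 7, 6, 3, 7, 4, 4] sum 32 len 8
[0, 1, 7, 6, 3, 7, 4, 4, 7] sum 39 len 9
[0, 1, 7, 6, 3, 7, 4, 4, 7, 1] sum 40 len 10
[0, 1, 7, 6, 3, 7, 4, 4, 7, 1, 6] sum 46 len 11
[0, 1, 7, 6, 3, 7, 4, 4, 7, 1, 6, 6] sum 52 len 12
[0, 1, 7, 6, 3, 7, 4, 4, 7, 1, 6, 6, 8] sum 60 len 13
[0, 1, 7, 6, 3, 7, 4, 4, 7, 1, 6, 6, 8, 0] sum 60 len 14
[6, 3, 7, 4, 4, 7, 1, 6, 6, 8, 0, 9] sum 61 len 12
[6, 3, 7, 4, 4, 7, 1, 6, 6, 8, 0, 9, 5] sum 66 len 13
[3, 7, 4, 4, 7, 1, 6, 6, 8, 0, 9, 5, 6] sum 66 len 13
[4, 4, 7, 1, 6, 6, 8, 0, 9, 5, 6, 7] sum 63 len 12
Longest length seen: 14.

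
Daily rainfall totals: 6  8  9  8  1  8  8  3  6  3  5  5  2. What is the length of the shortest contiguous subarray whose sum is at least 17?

add 6: running sum 6 < 17
add 8: running sum 14 < 17
end 2: [8, 9] sum 17, len 2
end 3: [9, 8] sum 17, len 2
end 4: [9, 8, 1] sum 18, len 3
end 5: [8, 1, 8] sum 17, len 3
end 6: [1, 8, 8] sum 17, len 3
end 7: [8, 8, 3] sum 19, len 3
end 8: [8, 3, 6] sum 17, len 3
end 9: [8, 3, 6, 3] sum 20, len 4
end 10: [3, 6, 3, 5] sum 17, len 4
end 11: [6, 3, 5, 5] sum 19, len 4
end 12: [6, 3, 5, 5, 2] sum 21, len 5
Shortest qualifying length: 2.

2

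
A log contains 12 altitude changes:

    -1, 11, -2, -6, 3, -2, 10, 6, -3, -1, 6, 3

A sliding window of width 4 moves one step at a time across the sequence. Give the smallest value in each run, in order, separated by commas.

-1 11 -2 -6 → min -6
11 -2 -6 3 → min -6
-2 -6 3 -2 → min -6
-6 3 -2 10 → min -6
3 -2 10 6 → min -2
-2 10 6 -3 → min -3
10 6 -3 -1 → min -3
6 -3 -1 6 → min -3
-3 -1 6 3 → min -3

-6, -6, -6, -6, -2, -3, -3, -3, -3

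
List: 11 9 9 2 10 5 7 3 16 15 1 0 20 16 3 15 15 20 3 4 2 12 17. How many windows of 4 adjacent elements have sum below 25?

2

(11, 9, 9, 2) → sum 31
(9, 9, 2, 10) → sum 30
(9, 2, 10, 5) → sum 26
(2, 10, 5, 7) → sum 24  < 25 ✓
(10, 5, 7, 3) → sum 25
(5, 7, 3, 16) → sum 31
(7, 3, 16, 15) → sum 41
(3, 16, 15, 1) → sum 35
(16, 15, 1, 0) → sum 32
(15, 1, 0, 20) → sum 36
(1, 0, 20, 16) → sum 37
(0, 20, 16, 3) → sum 39
(20, 16, 3, 15) → sum 54
(16, 3, 15, 15) → sum 49
(3, 15, 15, 20) → sum 53
(15, 15, 20, 3) → sum 53
(15, 20, 3, 4) → sum 42
(20, 3, 4, 2) → sum 29
(3, 4, 2, 12) → sum 21  < 25 ✓
(4, 2, 12, 17) → sum 35
2 windows satisfy the condition.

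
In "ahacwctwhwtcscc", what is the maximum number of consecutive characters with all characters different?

[a] len 1
[a, h] len 2
[h, a] len 2
[h, a, c] len 3
[h, a, c, w] len 4
[w, c] len 2
[w, c, t] len 3
[c, t, w] len 3
[c, t, w, h] len 4
[h, w] len 2
[h, w, t] len 3
[h, w, t, c] len 4
[h, w, t, c, s] len 5
[s, c] len 2
[c] len 1
Longest all-distinct length: 5.

5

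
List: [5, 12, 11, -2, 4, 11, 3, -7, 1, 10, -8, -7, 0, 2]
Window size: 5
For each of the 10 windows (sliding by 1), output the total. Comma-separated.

30, 36, 27, 9, 12, 18, -1, -11, -4, -3

Sliding a size-5 window across the 14 values:
5 12 11 -2 4 → sum 30
12 11 -2 4 11 → sum 36
11 -2 4 11 3 → sum 27
-2 4 11 3 -7 → sum 9
4 11 3 -7 1 → sum 12
11 3 -7 1 10 → sum 18
3 -7 1 10 -8 → sum -1
-7 1 10 -8 -7 → sum -11
1 10 -8 -7 0 → sum -4
10 -8 -7 0 2 → sum -3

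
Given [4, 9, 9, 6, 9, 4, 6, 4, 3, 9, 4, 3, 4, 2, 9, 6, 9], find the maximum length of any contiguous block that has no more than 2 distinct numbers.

[4] 1 distinct, len 1
[4, 9] 2 distinct, len 2
[4, 9, 9] 2 distinct, len 3
[9, 9, 6] 2 distinct, len 3
[9, 9, 6, 9] 2 distinct, len 4
[9, 4] 2 distinct, len 2
[4, 6] 2 distinct, len 2
[4, 6, 4] 2 distinct, len 3
[4, 3] 2 distinct, len 2
[3, 9] 2 distinct, len 2
[9, 4] 2 distinct, len 2
[4, 3] 2 distinct, len 2
[4, 3, 4] 2 distinct, len 3
[4, 2] 2 distinct, len 2
[2, 9] 2 distinct, len 2
[9, 6] 2 distinct, len 2
[9, 6, 9] 2 distinct, len 3
Longest length with ≤2 distinct: 4.

4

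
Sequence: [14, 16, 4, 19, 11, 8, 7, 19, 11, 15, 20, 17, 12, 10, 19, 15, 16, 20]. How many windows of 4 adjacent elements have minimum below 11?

14 16 4 19 → min 4  < 11 ✓
16 4 19 11 → min 4  < 11 ✓
4 19 11 8 → min 4  < 11 ✓
19 11 8 7 → min 7  < 11 ✓
11 8 7 19 → min 7  < 11 ✓
8 7 19 11 → min 7  < 11 ✓
7 19 11 15 → min 7  < 11 ✓
19 11 15 20 → min 11
11 15 20 17 → min 11
15 20 17 12 → min 12
20 17 12 10 → min 10  < 11 ✓
17 12 10 19 → min 10  < 11 ✓
12 10 19 15 → min 10  < 11 ✓
10 19 15 16 → min 10  < 11 ✓
19 15 16 20 → min 15
11 windows satisfy the condition.

11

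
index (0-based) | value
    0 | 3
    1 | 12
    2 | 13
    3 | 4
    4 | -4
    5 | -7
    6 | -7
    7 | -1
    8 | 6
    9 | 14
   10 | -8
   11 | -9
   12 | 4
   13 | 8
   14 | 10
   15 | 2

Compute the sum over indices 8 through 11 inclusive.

Elements at indices 8..11: 6, 14, -8, -9
sum(6, 14, -8, -9) = 3

3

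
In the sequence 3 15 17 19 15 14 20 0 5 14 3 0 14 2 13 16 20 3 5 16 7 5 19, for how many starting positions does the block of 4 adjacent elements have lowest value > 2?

10

[3, 15, 17, 19] → min 3  > 2 ✓
[15, 17, 19, 15] → min 15  > 2 ✓
[17, 19, 15, 14] → min 14  > 2 ✓
[19, 15, 14, 20] → min 14  > 2 ✓
[15, 14, 20, 0] → min 0
[14, 20, 0, 5] → min 0
[20, 0, 5, 14] → min 0
[0, 5, 14, 3] → min 0
[5, 14, 3, 0] → min 0
[14, 3, 0, 14] → min 0
[3, 0, 14, 2] → min 0
[0, 14, 2, 13] → min 0
[14, 2, 13, 16] → min 2
[2, 13, 16, 20] → min 2
[13, 16, 20, 3] → min 3  > 2 ✓
[16, 20, 3, 5] → min 3  > 2 ✓
[20, 3, 5, 16] → min 3  > 2 ✓
[3, 5, 16, 7] → min 3  > 2 ✓
[5, 16, 7, 5] → min 5  > 2 ✓
[16, 7, 5, 19] → min 5  > 2 ✓
10 windows satisfy the condition.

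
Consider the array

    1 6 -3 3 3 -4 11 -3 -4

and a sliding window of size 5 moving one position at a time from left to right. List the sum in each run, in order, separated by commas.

[1, 6, -3, 3, 3] → sum 10
[6, -3, 3, 3, -4] → sum 5
[-3, 3, 3, -4, 11] → sum 10
[3, 3, -4, 11, -3] → sum 10
[3, -4, 11, -3, -4] → sum 3

10, 5, 10, 10, 3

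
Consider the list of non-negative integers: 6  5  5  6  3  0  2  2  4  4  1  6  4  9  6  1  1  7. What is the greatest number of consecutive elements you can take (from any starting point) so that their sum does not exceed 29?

[6] sum 6 len 1
[6, 5] sum 11 len 2
[6, 5, 5] sum 16 len 3
[6, 5, 5, 6] sum 22 len 4
[6, 5, 5, 6, 3] sum 25 len 5
[6, 5, 5, 6, 3, 0] sum 25 len 6
[6, 5, 5, 6, 3, 0, 2] sum 27 len 7
[6, 5, 5, 6, 3, 0, 2, 2] sum 29 len 8
[5, 5, 6, 3, 0, 2, 2, 4] sum 27 len 8
[5, 6, 3, 0, 2, 2, 4, 4] sum 26 len 8
[5, 6, 3, 0, 2, 2, 4, 4, 1] sum 27 len 9
[6, 3, 0, 2, 2, 4, 4, 1, 6] sum 28 len 9
[3, 0, 2, 2, 4, 4, 1, 6, 4] sum 26 len 9
[4, 4, 1, 6, 4, 9] sum 28 len 6
[1, 6, 4, 9, 6] sum 26 len 5
[1, 6, 4, 9, 6, 1] sum 27 len 6
[1, 6, 4, 9, 6, 1, 1] sum 28 len 7
[4, 9, 6, 1, 1, 7] sum 28 len 6
Longest length seen: 9.

9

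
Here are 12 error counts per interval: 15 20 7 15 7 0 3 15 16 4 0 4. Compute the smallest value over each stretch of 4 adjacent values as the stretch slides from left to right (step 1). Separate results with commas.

7, 7, 0, 0, 0, 0, 3, 0, 0

15 20 7 15 → min 7
20 7 15 7 → min 7
7 15 7 0 → min 0
15 7 0 3 → min 0
7 0 3 15 → min 0
0 3 15 16 → min 0
3 15 16 4 → min 3
15 16 4 0 → min 0
16 4 0 4 → min 0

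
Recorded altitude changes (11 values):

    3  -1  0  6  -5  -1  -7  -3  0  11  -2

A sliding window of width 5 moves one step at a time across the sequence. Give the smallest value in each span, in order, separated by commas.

-5, -5, -7, -7, -7, -7, -7

3 -1 0 6 -5 → min -5
-1 0 6 -5 -1 → min -5
0 6 -5 -1 -7 → min -7
6 -5 -1 -7 -3 → min -7
-5 -1 -7 -3 0 → min -7
-1 -7 -3 0 11 → min -7
-7 -3 0 11 -2 → min -7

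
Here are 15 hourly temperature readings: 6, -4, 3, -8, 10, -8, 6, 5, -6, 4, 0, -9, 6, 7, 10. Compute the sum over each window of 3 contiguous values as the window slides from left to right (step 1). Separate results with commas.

5, -9, 5, -6, 8, 3, 5, 3, -2, -5, -3, 4, 23

6 -4 3 → sum 5
-4 3 -8 → sum -9
3 -8 10 → sum 5
-8 10 -8 → sum -6
10 -8 6 → sum 8
-8 6 5 → sum 3
6 5 -6 → sum 5
5 -6 4 → sum 3
-6 4 0 → sum -2
4 0 -9 → sum -5
0 -9 6 → sum -3
-9 6 7 → sum 4
6 7 10 → sum 23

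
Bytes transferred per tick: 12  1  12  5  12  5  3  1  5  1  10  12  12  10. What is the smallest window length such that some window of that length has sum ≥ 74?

11

Extend right; whenever the sum reaches 74, record the length and shrink from the left:
add 12: running sum 12 < 74
add 1: running sum 13 < 74
add 12: running sum 25 < 74
add 5: running sum 30 < 74
add 12: running sum 42 < 74
add 5: running sum 47 < 74
add 3: running sum 50 < 74
add 1: running sum 51 < 74
add 5: running sum 56 < 74
add 1: running sum 57 < 74
add 10: running sum 67 < 74
add 12: shortest ending here [12, 1, 12, 5, 12, 5, 3, 1, 5, 1, 10, 12] sum 79, len 12
add 12: shortest ending here [12, 5, 12, 5, 3, 1, 5, 1, 10, 12, 12] sum 78, len 11
add 10: shortest ending here [5, 12, 5, 3, 1, 5, 1, 10, 12, 12, 10] sum 76, len 11
Shortest qualifying length: 11.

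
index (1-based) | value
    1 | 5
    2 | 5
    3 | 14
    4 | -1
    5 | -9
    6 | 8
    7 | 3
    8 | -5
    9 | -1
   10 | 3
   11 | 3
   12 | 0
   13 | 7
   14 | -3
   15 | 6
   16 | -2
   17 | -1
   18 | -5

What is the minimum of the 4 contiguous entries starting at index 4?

Elements at indices 4..7: -1, -9, 8, 3
min(-1, -9, 8, 3) = -9

-9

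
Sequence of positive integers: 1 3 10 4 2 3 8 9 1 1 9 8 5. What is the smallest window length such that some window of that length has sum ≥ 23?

4

add 1: running sum 1 < 23
add 3: running sum 4 < 23
add 10: running sum 14 < 23
add 4: running sum 18 < 23
add 2: running sum 20 < 23
end 5: [1, 3, 10, 4, 2, 3] sum 23, len 6
end 6: [10, 4, 2, 3, 8] sum 27, len 5
end 7: [4, 2, 3, 8, 9] sum 26, len 5
end 8: [2, 3, 8, 9, 1] sum 23, len 5
end 9: [2, 3, 8, 9, 1, 1] sum 24, len 6
end 10: [8, 9, 1, 1, 9] sum 28, len 5
end 11: [9, 1, 1, 9, 8] sum 28, len 5
end 12: [1, 9, 8, 5] sum 23, len 4
Shortest qualifying length: 4.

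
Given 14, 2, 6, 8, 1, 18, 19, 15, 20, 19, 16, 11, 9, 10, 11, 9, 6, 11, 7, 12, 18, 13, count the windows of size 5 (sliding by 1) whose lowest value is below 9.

14 2 6 8 1 → min 1  < 9 ✓
2 6 8 1 18 → min 1  < 9 ✓
6 8 1 18 19 → min 1  < 9 ✓
8 1 18 19 15 → min 1  < 9 ✓
1 18 19 15 20 → min 1  < 9 ✓
18 19 15 20 19 → min 15
19 15 20 19 16 → min 15
15 20 19 16 11 → min 11
20 19 16 11 9 → min 9
19 16 11 9 10 → min 9
16 11 9 10 11 → min 9
11 9 10 11 9 → min 9
9 10 11 9 6 → min 6  < 9 ✓
10 11 9 6 11 → min 6  < 9 ✓
11 9 6 11 7 → min 6  < 9 ✓
9 6 11 7 12 → min 6  < 9 ✓
6 11 7 12 18 → min 6  < 9 ✓
11 7 12 18 13 → min 7  < 9 ✓
11 windows satisfy the condition.

11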